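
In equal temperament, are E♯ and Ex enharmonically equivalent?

No

E# is pitch class 5; E## is pitch class 6.
The pitch classes differ (5 vs. 6), so they are not enharmonic equivalents.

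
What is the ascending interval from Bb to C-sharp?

Counting letters B–C gives a second.
Bb→C# = 3 semitones, 1 wider than the major second (2), so augmented.

augmented second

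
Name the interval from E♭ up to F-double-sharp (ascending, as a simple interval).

Counting letters E–F gives a second.
Eb→F## = 4 semitones, 2 wider than the major second (2), so doubly augmented.

doubly augmented second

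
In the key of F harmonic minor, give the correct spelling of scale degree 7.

Degree 7 takes the letter 6 steps above F, which is E.
In harmonic minor, degree 7 sits 11 semitones above the tonic. F + 11 semitones is pitch class 4, spelled on E as E.

E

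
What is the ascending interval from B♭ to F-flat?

diminished fifth

Counting letters B–C–D–E–F gives a fifth.
Bb→Fb = 6 semitones, 1 narrower than the perfect fifth (7), so diminished.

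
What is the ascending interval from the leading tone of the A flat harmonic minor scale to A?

major second

The leading tone of Ab harmonic minor is G.
G up to A: letters G→A make it a second; 2 semitones makes it major.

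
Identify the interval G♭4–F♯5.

Counting letters G–A–B–C–D–E–F gives a seventh.
Gb→F# = 12 semitones, 1 wider than the major seventh (11), so augmented.

augmented seventh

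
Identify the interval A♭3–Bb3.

major second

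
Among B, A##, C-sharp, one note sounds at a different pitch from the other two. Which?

In 12-tone equal temperament, enharmonic equivalents share a pitch class. B is pitch class 11; A## is pitch class 11; C# is pitch class 1.
B and A## share pitch class 11, while C# is pitch class 1.

C#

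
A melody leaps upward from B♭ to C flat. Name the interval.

The letter names run B→C, a span of 1 letter step, so the interval is some kind of second.
Bb to Cb is 1 semitone. A major second is 2, so 1 makes it minor.

minor second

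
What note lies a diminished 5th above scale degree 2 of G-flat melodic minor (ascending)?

Ebb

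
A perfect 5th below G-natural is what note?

G down a perfect fifth is C, so the target letter is C.
From G, a perfect fifth is 7 semitones down: C.

C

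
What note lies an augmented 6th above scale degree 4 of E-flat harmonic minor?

Scale degree 4 of Eb harmonic minor is Ab.
An augmented sixth (10 semitones) above Ab lands on the letter F, giving F#.

F#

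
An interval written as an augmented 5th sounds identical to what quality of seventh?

An augmented fifth spans 8 semitones.
A seventh spanning 8 semitones is doubly diminished (the major seventh is 11).

doubly diminished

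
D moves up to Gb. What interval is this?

The letter names run D→G, a span of 3 letter steps, so the interval is some kind of fourth.
D to Gb is 4 semitones. A perfect fourth is 5, so 4 makes it diminished.

diminished fourth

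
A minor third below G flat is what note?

G down a major third is Eb, so the target letter is E.
From Gb, a minor third is 3 semitones down: Eb.

Eb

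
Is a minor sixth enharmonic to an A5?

A minor sixth spans 8 semitones; an augmented fifth spans 8.
They are enharmonically equivalent.

Yes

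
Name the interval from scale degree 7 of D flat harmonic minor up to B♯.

Scale degree 7 of Db harmonic minor is C.
C up to B#: letters C→B make it a seventh; 12 semitones makes it augmented.

augmented seventh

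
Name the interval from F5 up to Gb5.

minor second

The letter names run F→G, a span of 1 letter step, so the interval is some kind of second.
F to Gb is 1 semitone. A major second is 2, so 1 makes it minor.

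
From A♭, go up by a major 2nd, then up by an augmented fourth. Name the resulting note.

E

A major second up from Ab is Bb (letter B, 2 semitones up).
An augmented fourth up from Bb is E (letter E, 6 semitones up).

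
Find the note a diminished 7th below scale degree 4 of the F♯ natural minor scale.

C##

Scale degree 4 of F# natural minor is B.
A diminished seventh (9 semitones) below B lands on the letter C, giving C##.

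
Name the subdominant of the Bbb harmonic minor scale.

Ebb

The Bbb harmonic minor scale runs Bbb Cb Dbb Ebb Fb Gbb Ab.
Degree 4 is Ebb.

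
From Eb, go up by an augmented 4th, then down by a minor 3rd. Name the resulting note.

An augmented fourth up from Eb is A (letter A, 6 semitones up).
A minor third down from A is F# (letter F, 3 semitones down).

F#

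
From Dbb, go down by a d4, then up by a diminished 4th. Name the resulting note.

A diminished fourth down from Dbb is Ab (letter A, 4 semitones down).
A diminished fourth up from Ab is Dbb (letter D, 4 semitones up).

Dbb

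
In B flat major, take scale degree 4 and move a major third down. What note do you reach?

Cb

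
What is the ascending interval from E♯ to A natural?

diminished fourth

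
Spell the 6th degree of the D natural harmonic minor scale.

Bb

The D harmonic minor scale runs D E F G A Bb C#.
Degree 6 is Bb.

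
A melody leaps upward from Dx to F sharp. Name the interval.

diminished third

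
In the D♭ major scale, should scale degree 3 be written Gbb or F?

F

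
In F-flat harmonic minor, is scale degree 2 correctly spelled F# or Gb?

Gb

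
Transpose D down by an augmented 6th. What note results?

Fb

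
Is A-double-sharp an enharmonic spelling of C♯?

No

Two spellings are enharmonically equivalent only if they share a pitch class.
Here A## → 11, C# → 1; 1 ≠ 11, so they are not.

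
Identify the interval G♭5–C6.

augmented fourth

Counting letters G–A–B–C gives a fourth.
Gb→C = 6 semitones, 1 wider than the perfect fourth (5), so augmented.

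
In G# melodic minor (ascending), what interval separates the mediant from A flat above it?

The mediant of G# melodic minor (ascending) is B.
B up to Ab: letters B→A make it a seventh; 9 semitones makes it diminished.

diminished seventh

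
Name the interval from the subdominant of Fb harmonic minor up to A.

The subdominant of Fb harmonic minor is Bbb.
Bbb up to A: letters B→A make it a seventh; 12 semitones makes it augmented.

augmented seventh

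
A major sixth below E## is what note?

E down a major sixth is G, so the target letter is G.
From E##, a major sixth is 9 semitones down: G##.

G##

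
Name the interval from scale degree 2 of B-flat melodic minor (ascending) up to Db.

Scale degree 2 of Bb melodic minor (ascending) is C.
C up to Db: letters C→D make it a second; 1 semitone makes it minor.

minor second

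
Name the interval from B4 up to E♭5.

Counting letters B–C–D–E gives a fourth.
B→Eb = 4 semitones, 1 narrower than the perfect fourth (5), so diminished.

diminished fourth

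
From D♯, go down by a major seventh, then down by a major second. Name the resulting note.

A major seventh down from D# is E (letter E, 11 semitones down).
A major second down from E is D (letter D, 2 semitones down).

D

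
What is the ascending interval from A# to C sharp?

minor third

The letter names run A→C, a span of 2 letter steps, so the interval is some kind of third.
A# to C# is 3 semitones. A major third is 4, so 3 makes it minor.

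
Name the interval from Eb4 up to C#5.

augmented sixth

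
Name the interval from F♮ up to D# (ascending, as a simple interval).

Counting letters F–G–A–B–C–D gives a sixth.
F→D# = 10 semitones, 1 wider than the major sixth (9), so augmented.

augmented sixth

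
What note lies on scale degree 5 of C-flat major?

The Cb major scale runs Cb Db Eb Fb Gb Ab Bb.
Degree 5 is Gb.

Gb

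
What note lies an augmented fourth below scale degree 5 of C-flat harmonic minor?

Dbb

Scale degree 5 of Cb harmonic minor is Gb.
An augmented fourth (6 semitones) below Gb lands on the letter D, giving Dbb.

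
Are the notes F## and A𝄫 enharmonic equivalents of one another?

Yes

F## = pitch class 7 and Abb = pitch class 7 — the same pitch class, so they are enharmonic equivalents.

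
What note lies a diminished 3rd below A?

A down a major third is F, so the target letter is F.
From A, a diminished third is 2 semitones down: F##.

F##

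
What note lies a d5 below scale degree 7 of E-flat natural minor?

Scale degree 7 of Eb natural minor is Db.
A diminished fifth (6 semitones) below Db lands on the letter G, giving G.

G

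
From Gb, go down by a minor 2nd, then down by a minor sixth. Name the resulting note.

A minor second down from Gb is F (letter F, 1 semitone down).
A minor sixth down from F is A (letter A, 8 semitones down).

A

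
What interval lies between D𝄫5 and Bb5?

augmented sixth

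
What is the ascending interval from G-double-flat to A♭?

The letter names run G→A, a span of 1 letter step, so the interval is some kind of second.
Gbb to Ab is 3 semitones. A major second is 2, so 3 makes it augmented.

augmented second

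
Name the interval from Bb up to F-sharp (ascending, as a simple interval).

augmented fifth

The letter names run B→F, a span of 4 letter steps, so the interval is some kind of fifth.
Bb to F# is 8 semitones. A perfect fifth is 7, so 8 makes it augmented.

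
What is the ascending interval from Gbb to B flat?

Counting letters G–A–B gives a third.
Gbb→Bb = 5 semitones, 1 wider than the major third (4), so augmented.

augmented third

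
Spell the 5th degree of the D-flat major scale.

Ab

The Db major scale runs Db Eb F Gb Ab Bb C.
Degree 5 is Ab.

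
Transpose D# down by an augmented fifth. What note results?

D down a perfect fifth is G, so the target letter is G.
From D#, an augmented fifth is 8 semitones down: G.

G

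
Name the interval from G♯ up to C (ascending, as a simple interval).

Counting letters G–A–B–C gives a fourth.
G#→C = 4 semitones, 1 narrower than the perfect fourth (5), so diminished.

diminished fourth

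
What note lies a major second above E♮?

F#

A second above E lands on the letter F.
A major second spans 2 semitones, so E moves to pitch class 6. On the letter F that is F#.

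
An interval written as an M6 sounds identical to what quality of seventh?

A major sixth spans 9 semitones.
A seventh spanning 9 semitones is diminished (the major seventh is 11).

diminished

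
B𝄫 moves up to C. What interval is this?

augmented second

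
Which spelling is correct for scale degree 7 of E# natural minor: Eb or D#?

D#

Each scale degree takes a distinct letter name. Degree 7 of a scale on E must use the letter D.
D# and Eb are enharmonically the same pitch, but only D# uses the letter D, so it is the correct spelling here.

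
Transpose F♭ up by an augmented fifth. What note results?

C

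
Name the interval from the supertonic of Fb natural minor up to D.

The supertonic of Fb natural minor is Gb.
Gb up to D: letters G→D make it a fifth; 8 semitones makes it augmented.

augmented fifth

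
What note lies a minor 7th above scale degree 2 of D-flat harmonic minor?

Db

Scale degree 2 of Db harmonic minor is Eb.
A minor seventh (10 semitones) above Eb lands on the letter D, giving Db.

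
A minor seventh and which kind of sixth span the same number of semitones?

A minor seventh spans 10 semitones.
A sixth spanning 10 semitones is augmented (the major sixth is 9).

augmented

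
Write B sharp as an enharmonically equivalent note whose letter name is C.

Plain C sits at the same pitch as B#, so on the letter C the same pitch needs a natural: C.

C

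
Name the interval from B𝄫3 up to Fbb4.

diminished fifth

Counting letters B–C–D–E–F gives a fifth.
Bbb→Fbb = 6 semitones, 1 narrower than the perfect fifth (7), so diminished.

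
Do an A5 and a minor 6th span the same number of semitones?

An augmented fifth spans 8 semitones; a minor sixth spans 8.
They are enharmonically equivalent.

Yes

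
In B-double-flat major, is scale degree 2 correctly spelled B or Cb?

Each scale degree takes a distinct letter name. Degree 2 of a scale on B must use the letter C.
Cb and B are enharmonically the same pitch, but only Cb uses the letter C, so it is the correct spelling here.

Cb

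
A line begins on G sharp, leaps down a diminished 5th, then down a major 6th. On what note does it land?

E#

A diminished fifth down from G# is C## (letter C, 6 semitones down).
A major sixth down from C## is E# (letter E, 9 semitones down).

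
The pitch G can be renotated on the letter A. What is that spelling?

Abb

Plain A sits 2 semitones above G, so on the letter A the same pitch needs a double flat: Abb.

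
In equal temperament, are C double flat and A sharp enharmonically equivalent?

Cbb = pitch class 10 and A# = pitch class 10 — the same pitch class, so they are enharmonic equivalents.

Yes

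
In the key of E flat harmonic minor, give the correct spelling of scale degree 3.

The Eb harmonic minor scale runs Eb F Gb Ab Bb Cb D.
Degree 3 is Gb.

Gb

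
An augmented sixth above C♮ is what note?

A#

C up a major sixth is A, so the target letter is A.
From C, an augmented sixth is 10 semitones up: A#.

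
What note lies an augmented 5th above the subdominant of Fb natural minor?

F

The subdominant of Fb natural minor is Bbb.
An augmented fifth (8 semitones) above Bbb lands on the letter F, giving F.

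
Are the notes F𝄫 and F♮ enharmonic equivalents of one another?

No

Fbb is pitch class 3; F is pitch class 5.
The pitch classes differ (3 vs. 5), so they are not enharmonic equivalents.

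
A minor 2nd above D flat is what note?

A second above D lands on the letter E.
A minor second spans 1 semitone, so Db moves to pitch class 2. On the letter E that is Ebb.

Ebb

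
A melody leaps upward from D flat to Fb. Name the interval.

Counting letters D–E–F gives a third.
Db→Fb = 3 semitones, 1 narrower than the major third (4), so minor.

minor third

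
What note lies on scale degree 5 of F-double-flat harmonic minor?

Degree 5 takes the letter 4 steps above F, which is C.
In harmonic minor, degree 5 sits 7 semitones above the tonic. Fbb + 7 semitones is pitch class 10, spelled on C as Cbb.

Cbb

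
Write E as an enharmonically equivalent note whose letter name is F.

Fb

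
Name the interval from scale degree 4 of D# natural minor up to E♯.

Scale degree 4 of D# natural minor is G#.
G# up to E#: letters G→E make it a sixth; 9 semitones makes it major.

major sixth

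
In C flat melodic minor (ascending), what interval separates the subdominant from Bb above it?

augmented fourth

The subdominant of Cb melodic minor (ascending) is Fb.
Fb up to Bb: letters F→B make it a fourth; 6 semitones makes it augmented.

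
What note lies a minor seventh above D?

C

D up a major seventh is C#, so the target letter is C.
From D, a minor seventh is 10 semitones up: C.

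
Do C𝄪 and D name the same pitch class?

C## is pitch class 2; D is pitch class 2.
All spellings map to pitch class 2, so they are enharmonically equivalent.

Yes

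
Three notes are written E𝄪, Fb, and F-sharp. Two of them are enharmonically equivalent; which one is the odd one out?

In 12-tone equal temperament, enharmonic equivalents share a pitch class. E## is pitch class 6; Fb is pitch class 4; F# is pitch class 6.
E## and F# share pitch class 6, while Fb is pitch class 4.

Fb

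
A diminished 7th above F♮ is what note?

Ebb

F up a major seventh is E, so the target letter is E.
From F, a diminished seventh is 9 semitones up: Ebb.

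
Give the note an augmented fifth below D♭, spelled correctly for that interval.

Gbb

D down a perfect fifth is G, so the target letter is G.
From Db, an augmented fifth is 8 semitones down: Gbb.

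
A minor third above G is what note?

G up a major third is B, so the target letter is B.
From G, a minor third is 3 semitones up: Bb.

Bb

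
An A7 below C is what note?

Dbb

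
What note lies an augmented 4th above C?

F#

C up a perfect fourth is F, so the target letter is F.
From C, an augmented fourth is 6 semitones up: F#.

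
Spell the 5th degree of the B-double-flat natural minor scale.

The Bbb natural minor scale runs Bbb Cb Dbb Ebb Fb Gbb Abb.
Degree 5 is Fb.

Fb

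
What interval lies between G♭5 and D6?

Counting letters G–A–B–C–D gives a fifth.
Gb→D = 8 semitones, 1 wider than the perfect fifth (7), so augmented.

augmented fifth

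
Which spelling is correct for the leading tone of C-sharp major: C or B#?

B#

Each scale degree takes a distinct letter name. Degree 7 of a scale on C must use the letter B.
B# and C are enharmonically the same pitch, but only B# uses the letter B, so it is the correct spelling here.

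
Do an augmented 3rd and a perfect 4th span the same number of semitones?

Yes

An augmented third spans 5 semitones; a perfect fourth spans 5.
They are enharmonically equivalent.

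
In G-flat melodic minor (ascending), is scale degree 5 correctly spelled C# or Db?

Each scale degree takes a distinct letter name. Degree 5 of a scale on G must use the letter D.
Db and C# are enharmonically the same pitch, but only Db uses the letter D, so it is the correct spelling here.

Db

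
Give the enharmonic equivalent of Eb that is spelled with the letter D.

D#

Eb is pitch class 3. The letter D alone is pitch class 2.
To reach pitch class 3 from D requires an offset of +1 semitone, i.e. sharp: D#.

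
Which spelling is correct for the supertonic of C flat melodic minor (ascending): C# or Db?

Each scale degree takes a distinct letter name. Degree 2 of a scale on C must use the letter D.
Db and C# are enharmonically the same pitch, but only Db uses the letter D, so it is the correct spelling here.

Db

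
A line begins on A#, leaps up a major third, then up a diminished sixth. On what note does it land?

A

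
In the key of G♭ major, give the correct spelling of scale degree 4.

Cb

The Gb major scale runs Gb Ab Bb Cb Db Eb F.
Degree 4 is Cb.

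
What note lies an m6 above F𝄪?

F up a major sixth is D, so the target letter is D.
From F##, a minor sixth is 8 semitones up: D#.

D#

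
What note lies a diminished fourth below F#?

A fourth below F lands on the letter C.
A diminished fourth spans 4 semitones, so F# moves to pitch class 2. On the letter C that is C##.

C##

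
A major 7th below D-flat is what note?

D down a major seventh is Eb, so the target letter is E.
From Db, a major seventh is 11 semitones down: Ebb.

Ebb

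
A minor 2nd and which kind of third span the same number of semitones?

A minor second spans 1 semitone.
A third spanning 1 semitone is doubly diminished (the major third is 4).

doubly diminished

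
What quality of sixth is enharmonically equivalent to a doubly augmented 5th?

major

A doubly augmented fifth spans 9 semitones.
A sixth spanning 9 semitones is major (the major sixth is 9).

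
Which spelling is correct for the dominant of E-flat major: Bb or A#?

Bb

Each scale degree takes a distinct letter name. Degree 5 of a scale on E must use the letter B.
Bb and A# are enharmonically the same pitch, but only Bb uses the letter B, so it is the correct spelling here.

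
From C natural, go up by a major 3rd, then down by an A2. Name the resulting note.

A major third up from C is E (letter E, 4 semitones up).
An augmented second down from E is Db (letter D, 3 semitones down).

Db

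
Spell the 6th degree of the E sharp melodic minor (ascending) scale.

C##

Degree 6 takes the letter 5 steps above E, which is C.
In melodic minor (ascending), degree 6 sits 9 semitones above the tonic. E# + 9 semitones is pitch class 2, spelled on C as C##.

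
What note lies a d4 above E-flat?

Abb

E up a perfect fourth is A, so the target letter is A.
From Eb, a diminished fourth is 4 semitones up: Abb.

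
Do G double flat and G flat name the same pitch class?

No

Two spellings are enharmonically equivalent only if they share a pitch class.
Here Gbb → 5, Gb → 6; 5 ≠ 6, so they are not.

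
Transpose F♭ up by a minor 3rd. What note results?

A third above F lands on the letter A.
A minor third spans 3 semitones, so Fb moves to pitch class 7. On the letter A that is Abb.

Abb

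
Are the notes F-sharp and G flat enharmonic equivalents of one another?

F# = pitch class 6 and Gb = pitch class 6 — the same pitch class, so they are enharmonic equivalents.

Yes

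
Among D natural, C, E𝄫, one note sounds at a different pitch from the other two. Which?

C

In 12-tone equal temperament, enharmonic equivalents share a pitch class. D is pitch class 2; C is pitch class 0; Ebb is pitch class 2.
D and Ebb share pitch class 2, while C is pitch class 0.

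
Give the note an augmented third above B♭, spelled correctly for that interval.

A third above B lands on the letter D.
An augmented third spans 5 semitones, so Bb moves to pitch class 3. On the letter D that is D#.

D#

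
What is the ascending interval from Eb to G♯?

augmented third

Counting letters E–F–G gives a third.
Eb→G# = 5 semitones, 1 wider than the major third (4), so augmented.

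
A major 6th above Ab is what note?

F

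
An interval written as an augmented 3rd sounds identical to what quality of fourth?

An augmented third spans 5 semitones.
A fourth spanning 5 semitones is perfect (the perfect fourth is 5).

perfect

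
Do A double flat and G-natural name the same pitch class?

Yes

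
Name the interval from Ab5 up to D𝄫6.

The letter names run A→D, a span of 3 letter steps, so the interval is some kind of fourth.
Ab to Dbb is 4 semitones. A perfect fourth is 5, so 4 makes it diminished.

diminished fourth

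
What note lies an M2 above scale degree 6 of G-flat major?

F

Scale degree 6 of Gb major is Eb.
A major second (2 semitones) above Eb lands on the letter F, giving F.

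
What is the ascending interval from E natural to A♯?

augmented fourth

The letter names run E→A, a span of 3 letter steps, so the interval is some kind of fourth.
E to A# is 6 semitones. A perfect fourth is 5, so 6 makes it augmented.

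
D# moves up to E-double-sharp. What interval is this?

The letter names run D→E, a span of 1 letter step, so the interval is some kind of second.
D# to E## is 3 semitones. A major second is 2, so 3 makes it augmented.

augmented second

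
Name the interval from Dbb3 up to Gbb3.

perfect fourth

Counting letters D–E–F–G gives a fourth.
Dbb→Gbb = 5 semitones, exactly the perfect fourth.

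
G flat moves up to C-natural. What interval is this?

augmented fourth

Counting letters G–A–B–C gives a fourth.
Gb→C = 6 semitones, 1 wider than the perfect fourth (5), so augmented.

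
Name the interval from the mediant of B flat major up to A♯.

The mediant of Bb major is D.
D up to A#: letters D→A make it a fifth; 8 semitones makes it augmented.

augmented fifth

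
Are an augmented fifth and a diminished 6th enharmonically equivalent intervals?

An augmented fifth spans 8 semitones; a diminished sixth spans 7.
The spans differ, so they are not enharmonic equivalents.

No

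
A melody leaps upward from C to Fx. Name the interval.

doubly augmented fourth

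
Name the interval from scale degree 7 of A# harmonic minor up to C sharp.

Scale degree 7 of A# harmonic minor is G##.
G## up to C#: letters G→C make it a fourth; 4 semitones makes it diminished.

diminished fourth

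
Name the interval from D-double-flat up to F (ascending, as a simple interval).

augmented third

The letter names run D→F, a span of 2 letter steps, so the interval is some kind of third.
Dbb to F is 5 semitones. A major third is 4, so 5 makes it augmented.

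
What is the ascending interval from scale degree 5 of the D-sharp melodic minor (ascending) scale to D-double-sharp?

augmented fourth

Scale degree 5 of D# melodic minor (ascending) is A#.
A# up to D##: letters A→D make it a fourth; 6 semitones makes it augmented.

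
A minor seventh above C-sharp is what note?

C up a major seventh is B, so the target letter is B.
From C#, a minor seventh is 10 semitones up: B.

B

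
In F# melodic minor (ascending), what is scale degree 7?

E#

The F# melodic minor (ascending) scale runs F# G# A B C# D# E#.
Degree 7 is E#.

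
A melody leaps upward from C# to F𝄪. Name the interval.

augmented fourth

Counting letters C–D–E–F gives a fourth.
C#→F## = 6 semitones, 1 wider than the perfect fourth (5), so augmented.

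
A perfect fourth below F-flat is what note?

Cb

F down a perfect fourth is C, so the target letter is C.
From Fb, a perfect fourth is 5 semitones down: Cb.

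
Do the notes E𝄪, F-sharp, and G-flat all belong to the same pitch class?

Yes

E## = pitch class 6 and F# = pitch class 6 and Gb = pitch class 6 — the same pitch class, so they are enharmonic equivalents.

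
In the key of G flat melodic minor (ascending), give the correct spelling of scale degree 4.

Cb

The Gb melodic minor (ascending) scale runs Gb Ab Bbb Cb Db Eb F.
Degree 4 is Cb.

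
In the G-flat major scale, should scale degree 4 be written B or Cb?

Cb

Each scale degree takes a distinct letter name. Degree 4 of a scale on G must use the letter C.
Cb and B are enharmonically the same pitch, but only Cb uses the letter C, so it is the correct spelling here.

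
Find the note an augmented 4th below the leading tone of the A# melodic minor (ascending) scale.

D#

The leading tone of A# melodic minor (ascending) is G##.
An augmented fourth (6 semitones) below G## lands on the letter D, giving D#.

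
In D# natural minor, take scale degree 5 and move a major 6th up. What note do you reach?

Scale degree 5 of D# natural minor is A#.
A major sixth (9 semitones) above A# lands on the letter F, giving F##.

F##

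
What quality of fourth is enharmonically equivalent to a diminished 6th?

doubly augmented

A diminished sixth spans 7 semitones.
A fourth spanning 7 semitones is doubly augmented (the perfect fourth is 5).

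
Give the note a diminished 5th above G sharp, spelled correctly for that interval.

D

A fifth above G lands on the letter D.
A diminished fifth spans 6 semitones, so G# moves to pitch class 2. On the letter D that is D.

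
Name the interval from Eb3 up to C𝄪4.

doubly augmented sixth

The letter names run E→C, a span of 5 letter steps, so the interval is some kind of sixth.
Eb to C## is 11 semitones. A major sixth is 9, so 11 makes it doubly augmented.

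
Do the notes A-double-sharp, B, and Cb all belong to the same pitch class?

Yes

A## = pitch class 11 and B = pitch class 11 and Cb = pitch class 11 — the same pitch class, so they are enharmonic equivalents.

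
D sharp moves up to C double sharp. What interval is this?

major seventh

Counting letters D–E–F–G–A–B–C gives a seventh.
D#→C## = 11 semitones, exactly the major seventh.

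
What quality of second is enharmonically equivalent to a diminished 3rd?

major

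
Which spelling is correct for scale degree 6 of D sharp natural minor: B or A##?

B

Each scale degree takes a distinct letter name. Degree 6 of a scale on D must use the letter B.
B and A## are enharmonically the same pitch, but only B uses the letter B, so it is the correct spelling here.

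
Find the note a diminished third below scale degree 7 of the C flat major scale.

G#

Scale degree 7 of Cb major is Bb.
A diminished third (2 semitones) below Bb lands on the letter G, giving G#.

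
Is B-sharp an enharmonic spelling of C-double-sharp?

No

Two spellings are enharmonically equivalent only if they share a pitch class.
Here B# → 0, C## → 2; 0 ≠ 2, so they are not.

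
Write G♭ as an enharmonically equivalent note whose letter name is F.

Gb is pitch class 6. The letter F alone is pitch class 5.
To reach pitch class 6 from F requires an offset of +1 semitone, i.e. sharp: F#.

F#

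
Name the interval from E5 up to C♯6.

The letter names run E→C, a span of 5 letter steps, so the interval is some kind of sixth.
E to C# is 9 semitones. A major sixth is 9, so 9 makes it major.

major sixth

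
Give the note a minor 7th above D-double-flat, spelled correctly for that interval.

Cbb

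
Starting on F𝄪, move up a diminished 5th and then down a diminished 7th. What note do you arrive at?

A diminished fifth up from F## is C# (letter C, 6 semitones up).
A diminished seventh down from C# is D## (letter D, 9 semitones down).

D##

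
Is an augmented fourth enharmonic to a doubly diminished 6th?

An augmented fourth spans 6 semitones; a doubly diminished sixth spans 6.
They are enharmonically equivalent.

Yes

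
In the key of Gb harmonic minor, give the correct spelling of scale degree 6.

Degree 6 takes the letter 5 steps above G, which is E.
In harmonic minor, degree 6 sits 8 semitones above the tonic. Gb + 8 semitones is pitch class 2, spelled on E as Ebb.

Ebb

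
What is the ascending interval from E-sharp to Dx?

Counting letters E–F–G–A–B–C–D gives a seventh.
E#→D## = 11 semitones, exactly the major seventh.

major seventh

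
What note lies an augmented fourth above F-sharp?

A fourth above F lands on the letter B.
An augmented fourth spans 6 semitones, so F# moves to pitch class 0. On the letter B that is B#.

B#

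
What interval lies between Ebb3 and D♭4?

major seventh

Counting letters E–F–G–A–B–C–D gives a seventh.
Ebb→Db = 11 semitones, exactly the major seventh.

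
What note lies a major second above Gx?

G up a major second is A, so the target letter is A.
From G##, a major second is 2 semitones up: A##.

A##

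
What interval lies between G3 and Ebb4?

diminished sixth

The letter names run G→E, a span of 5 letter steps, so the interval is some kind of sixth.
G to Ebb is 7 semitones. A major sixth is 9, so 7 makes it diminished.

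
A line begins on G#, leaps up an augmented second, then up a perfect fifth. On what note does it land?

E##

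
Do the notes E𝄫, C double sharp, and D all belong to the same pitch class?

Ebb is pitch class 2; C## is pitch class 2; D is pitch class 2.
All spellings map to pitch class 2, so they are enharmonically equivalent.

Yes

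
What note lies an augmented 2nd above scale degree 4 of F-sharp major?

Scale degree 4 of F# major is B.
An augmented second (3 semitones) above B lands on the letter C, giving C##.

C##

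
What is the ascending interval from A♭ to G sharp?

Counting letters A–B–C–D–E–F–G gives a seventh.
Ab→G# = 12 semitones, 1 wider than the major seventh (11), so augmented.

augmented seventh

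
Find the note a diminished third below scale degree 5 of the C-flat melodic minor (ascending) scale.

Scale degree 5 of Cb melodic minor (ascending) is Gb.
A diminished third (2 semitones) below Gb lands on the letter E, giving E.

E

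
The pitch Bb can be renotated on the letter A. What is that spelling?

A#

Bb is pitch class 10. The letter A alone is pitch class 9.
To reach pitch class 10 from A requires an offset of +1 semitone, i.e. sharp: A#.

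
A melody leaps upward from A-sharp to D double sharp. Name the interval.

augmented fourth

Counting letters A–B–C–D gives a fourth.
A#→D## = 6 semitones, 1 wider than the perfect fourth (5), so augmented.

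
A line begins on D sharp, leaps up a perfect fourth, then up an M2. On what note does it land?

A#

A perfect fourth up from D# is G# (letter G, 5 semitones up).
A major second up from G# is A# (letter A, 2 semitones up).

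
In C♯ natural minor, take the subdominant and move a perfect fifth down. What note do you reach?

The subdominant of C# natural minor is F#.
A perfect fifth (7 semitones) below F# lands on the letter B, giving B.

B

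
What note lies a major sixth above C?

A sixth above C lands on the letter A.
A major sixth spans 9 semitones, so C moves to pitch class 9. On the letter A that is A.

A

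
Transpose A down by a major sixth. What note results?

C

A sixth below A lands on the letter C.
A major sixth spans 9 semitones, so A moves to pitch class 0. On the letter C that is C.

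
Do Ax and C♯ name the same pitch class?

A## is pitch class 11; C# is pitch class 1.
The pitch classes differ (11 vs. 1), so they are not enharmonic equivalents.

No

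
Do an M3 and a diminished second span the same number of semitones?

A major third spans 4 semitones; a diminished second spans 0.
The spans differ, so they are not enharmonic equivalents.

No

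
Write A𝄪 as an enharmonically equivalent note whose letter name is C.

A## is pitch class 11. The letter C alone is pitch class 0.
To reach pitch class 11 from C requires an offset of -1 semitone, i.e. flat: Cb.

Cb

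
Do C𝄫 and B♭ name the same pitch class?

Cbb is pitch class 10; Bb is pitch class 10.
All spellings map to pitch class 10, so they are enharmonically equivalent.

Yes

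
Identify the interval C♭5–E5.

The letter names run C→E, a span of 2 letter steps, so the interval is some kind of third.
Cb to E is 5 semitones. A major third is 4, so 5 makes it augmented.

augmented third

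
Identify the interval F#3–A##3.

The letter names run F→A, a span of 2 letter steps, so the interval is some kind of third.
F# to A## is 5 semitones. A major third is 4, so 5 makes it augmented.

augmented third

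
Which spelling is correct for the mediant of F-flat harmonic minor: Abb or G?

Abb

Each scale degree takes a distinct letter name. Degree 3 of a scale on F must use the letter A.
Abb and G are enharmonically the same pitch, but only Abb uses the letter A, so it is the correct spelling here.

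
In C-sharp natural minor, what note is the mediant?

The C# natural minor scale runs C# D# E F# G# A B.
Degree 3 is E.

E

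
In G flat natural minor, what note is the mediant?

Degree 3 takes the letter 2 steps above G, which is B.
In natural minor, degree 3 sits 3 semitones above the tonic. Gb + 3 semitones is pitch class 9, spelled on B as Bbb.

Bbb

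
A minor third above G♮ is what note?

Bb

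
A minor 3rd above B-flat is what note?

Db

A third above B lands on the letter D.
A minor third spans 3 semitones, so Bb moves to pitch class 1. On the letter D that is Db.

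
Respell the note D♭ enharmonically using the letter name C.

Plain C sits 1 semitone below Db, so on the letter C the same pitch needs a sharp: C#.

C#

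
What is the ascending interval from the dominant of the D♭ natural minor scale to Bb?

The dominant of Db natural minor is Ab.
Ab up to Bb: letters A→B make it a second; 2 semitones makes it major.

major second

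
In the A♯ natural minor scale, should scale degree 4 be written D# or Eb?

D#

Each scale degree takes a distinct letter name. Degree 4 of a scale on A must use the letter D.
D# and Eb are enharmonically the same pitch, but only D# uses the letter D, so it is the correct spelling here.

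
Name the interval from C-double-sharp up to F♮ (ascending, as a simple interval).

The letter names run C→F, a span of 3 letter steps, so the interval is some kind of fourth.
C## to F is 3 semitones. A perfect fourth is 5, so 3 makes it doubly diminished.

doubly diminished fourth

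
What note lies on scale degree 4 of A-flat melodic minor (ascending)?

Db

The Ab melodic minor (ascending) scale runs Ab Bb Cb Db Eb F G.
Degree 4 is Db.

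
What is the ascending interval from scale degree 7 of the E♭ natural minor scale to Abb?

diminished fifth

Scale degree 7 of Eb natural minor is Db.
Db up to Abb: letters D→A make it a fifth; 6 semitones makes it diminished.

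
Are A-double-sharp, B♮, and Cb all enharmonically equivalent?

Yes

A## is pitch class 11; B is pitch class 11; Cb is pitch class 11.
All spellings map to pitch class 11, so they are enharmonically equivalent.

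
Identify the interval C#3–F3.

diminished fourth

The letter names run C→F, a span of 3 letter steps, so the interval is some kind of fourth.
C# to F is 4 semitones. A perfect fourth is 5, so 4 makes it diminished.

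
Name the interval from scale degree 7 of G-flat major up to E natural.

Scale degree 7 of Gb major is F.
F up to E: letters F→E make it a seventh; 11 semitones makes it major.

major seventh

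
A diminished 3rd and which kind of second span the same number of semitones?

major

A diminished third spans 2 semitones.
A second spanning 2 semitones is major (the major second is 2).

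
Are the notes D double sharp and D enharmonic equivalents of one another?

Two spellings are enharmonically equivalent only if they share a pitch class.
Here D## → 4, D → 2; 2 ≠ 4, so they are not.

No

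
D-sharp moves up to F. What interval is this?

diminished third

Counting letters D–E–F gives a third.
D#→F = 2 semitones, 2 narrower than the major third (4), so diminished.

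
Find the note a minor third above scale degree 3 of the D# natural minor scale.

A

Scale degree 3 of D# natural minor is F#.
A minor third (3 semitones) above F# lands on the letter A, giving A.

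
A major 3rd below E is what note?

C

E down a major third is C, so the target letter is C.
From E, a major third is 4 semitones down: C.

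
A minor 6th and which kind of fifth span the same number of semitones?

A minor sixth spans 8 semitones.
A fifth spanning 8 semitones is augmented (the perfect fifth is 7).

augmented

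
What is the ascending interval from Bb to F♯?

augmented fifth

Counting letters B–C–D–E–F gives a fifth.
Bb→F# = 8 semitones, 1 wider than the perfect fifth (7), so augmented.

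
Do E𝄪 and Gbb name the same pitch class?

No

E## is pitch class 6; Gbb is pitch class 5.
The pitch classes differ (6 vs. 5), so they are not enharmonic equivalents.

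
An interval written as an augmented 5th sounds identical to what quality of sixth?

minor

An augmented fifth spans 8 semitones.
A sixth spanning 8 semitones is minor (the major sixth is 9).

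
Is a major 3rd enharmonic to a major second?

No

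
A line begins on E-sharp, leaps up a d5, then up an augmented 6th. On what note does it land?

A diminished fifth up from E# is B (letter B, 6 semitones up).
An augmented sixth up from B is G## (letter G, 10 semitones up).

G##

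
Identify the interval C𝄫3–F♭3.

The letter names run C→F, a span of 3 letter steps, so the interval is some kind of fourth.
Cbb to Fb is 6 semitones. A perfect fourth is 5, so 6 makes it augmented.

augmented fourth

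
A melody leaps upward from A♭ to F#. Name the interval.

Counting letters A–B–C–D–E–F gives a sixth.
Ab→F# = 10 semitones, 1 wider than the major sixth (9), so augmented.

augmented sixth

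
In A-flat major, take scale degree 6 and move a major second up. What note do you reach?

Scale degree 6 of Ab major is F.
A major second (2 semitones) above F lands on the letter G, giving G.

G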